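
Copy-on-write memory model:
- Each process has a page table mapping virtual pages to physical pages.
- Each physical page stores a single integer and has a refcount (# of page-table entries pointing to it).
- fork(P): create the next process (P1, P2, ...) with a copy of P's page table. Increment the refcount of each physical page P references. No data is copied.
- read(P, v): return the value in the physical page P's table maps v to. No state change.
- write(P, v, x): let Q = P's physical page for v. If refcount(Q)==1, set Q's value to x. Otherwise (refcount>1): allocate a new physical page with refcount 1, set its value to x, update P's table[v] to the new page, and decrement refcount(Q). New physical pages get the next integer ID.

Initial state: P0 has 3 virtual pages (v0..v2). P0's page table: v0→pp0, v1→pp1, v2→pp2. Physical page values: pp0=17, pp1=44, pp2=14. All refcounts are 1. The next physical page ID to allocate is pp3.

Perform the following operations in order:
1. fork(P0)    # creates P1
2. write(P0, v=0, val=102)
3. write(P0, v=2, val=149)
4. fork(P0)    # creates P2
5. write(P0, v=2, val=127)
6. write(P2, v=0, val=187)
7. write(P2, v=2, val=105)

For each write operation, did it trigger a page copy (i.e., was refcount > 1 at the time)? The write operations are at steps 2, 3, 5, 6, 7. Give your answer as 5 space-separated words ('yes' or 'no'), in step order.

Op 1: fork(P0) -> P1. 3 ppages; refcounts: pp0:2 pp1:2 pp2:2
Op 2: write(P0, v0, 102). refcount(pp0)=2>1 -> COPY to pp3. 4 ppages; refcounts: pp0:1 pp1:2 pp2:2 pp3:1
Op 3: write(P0, v2, 149). refcount(pp2)=2>1 -> COPY to pp4. 5 ppages; refcounts: pp0:1 pp1:2 pp2:1 pp3:1 pp4:1
Op 4: fork(P0) -> P2. 5 ppages; refcounts: pp0:1 pp1:3 pp2:1 pp3:2 pp4:2
Op 5: write(P0, v2, 127). refcount(pp4)=2>1 -> COPY to pp5. 6 ppages; refcounts: pp0:1 pp1:3 pp2:1 pp3:2 pp4:1 pp5:1
Op 6: write(P2, v0, 187). refcount(pp3)=2>1 -> COPY to pp6. 7 ppages; refcounts: pp0:1 pp1:3 pp2:1 pp3:1 pp4:1 pp5:1 pp6:1
Op 7: write(P2, v2, 105). refcount(pp4)=1 -> write in place. 7 ppages; refcounts: pp0:1 pp1:3 pp2:1 pp3:1 pp4:1 pp5:1 pp6:1

yes yes yes yes no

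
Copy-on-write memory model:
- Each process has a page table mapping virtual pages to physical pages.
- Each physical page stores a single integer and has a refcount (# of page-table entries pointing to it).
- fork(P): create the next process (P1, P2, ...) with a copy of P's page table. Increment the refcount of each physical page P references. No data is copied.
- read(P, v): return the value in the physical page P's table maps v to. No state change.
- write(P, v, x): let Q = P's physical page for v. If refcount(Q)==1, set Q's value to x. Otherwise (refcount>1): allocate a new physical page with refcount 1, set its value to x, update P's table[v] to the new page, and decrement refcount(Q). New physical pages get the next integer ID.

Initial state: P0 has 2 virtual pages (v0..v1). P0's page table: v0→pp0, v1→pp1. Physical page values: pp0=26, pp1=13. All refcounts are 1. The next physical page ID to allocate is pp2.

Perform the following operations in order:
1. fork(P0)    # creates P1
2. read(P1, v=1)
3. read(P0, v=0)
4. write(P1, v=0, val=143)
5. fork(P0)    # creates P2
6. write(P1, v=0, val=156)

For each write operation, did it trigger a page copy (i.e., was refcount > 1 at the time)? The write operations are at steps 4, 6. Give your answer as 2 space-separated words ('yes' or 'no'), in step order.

Op 1: fork(P0) -> P1. 2 ppages; refcounts: pp0:2 pp1:2
Op 2: read(P1, v1) -> 13. No state change.
Op 3: read(P0, v0) -> 26. No state change.
Op 4: write(P1, v0, 143). refcount(pp0)=2>1 -> COPY to pp2. 3 ppages; refcounts: pp0:1 pp1:2 pp2:1
Op 5: fork(P0) -> P2. 3 ppages; refcounts: pp0:2 pp1:3 pp2:1
Op 6: write(P1, v0, 156). refcount(pp2)=1 -> write in place. 3 ppages; refcounts: pp0:2 pp1:3 pp2:1

yes no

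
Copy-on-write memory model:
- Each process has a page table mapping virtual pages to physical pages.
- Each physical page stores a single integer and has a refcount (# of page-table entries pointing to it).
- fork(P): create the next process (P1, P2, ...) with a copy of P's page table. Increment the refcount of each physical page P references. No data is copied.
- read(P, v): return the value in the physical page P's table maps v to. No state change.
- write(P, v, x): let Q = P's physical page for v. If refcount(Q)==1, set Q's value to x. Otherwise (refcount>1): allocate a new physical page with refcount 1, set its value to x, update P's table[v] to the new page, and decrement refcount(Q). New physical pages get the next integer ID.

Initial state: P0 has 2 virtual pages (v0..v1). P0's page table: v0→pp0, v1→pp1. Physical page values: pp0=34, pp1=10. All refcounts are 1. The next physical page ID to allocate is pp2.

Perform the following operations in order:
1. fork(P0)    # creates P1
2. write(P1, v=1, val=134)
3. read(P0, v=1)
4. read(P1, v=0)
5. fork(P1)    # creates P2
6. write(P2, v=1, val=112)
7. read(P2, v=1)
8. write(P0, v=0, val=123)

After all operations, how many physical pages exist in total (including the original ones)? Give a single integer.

Answer: 5

Derivation:
Op 1: fork(P0) -> P1. 2 ppages; refcounts: pp0:2 pp1:2
Op 2: write(P1, v1, 134). refcount(pp1)=2>1 -> COPY to pp2. 3 ppages; refcounts: pp0:2 pp1:1 pp2:1
Op 3: read(P0, v1) -> 10. No state change.
Op 4: read(P1, v0) -> 34. No state change.
Op 5: fork(P1) -> P2. 3 ppages; refcounts: pp0:3 pp1:1 pp2:2
Op 6: write(P2, v1, 112). refcount(pp2)=2>1 -> COPY to pp3. 4 ppages; refcounts: pp0:3 pp1:1 pp2:1 pp3:1
Op 7: read(P2, v1) -> 112. No state change.
Op 8: write(P0, v0, 123). refcount(pp0)=3>1 -> COPY to pp4. 5 ppages; refcounts: pp0:2 pp1:1 pp2:1 pp3:1 pp4:1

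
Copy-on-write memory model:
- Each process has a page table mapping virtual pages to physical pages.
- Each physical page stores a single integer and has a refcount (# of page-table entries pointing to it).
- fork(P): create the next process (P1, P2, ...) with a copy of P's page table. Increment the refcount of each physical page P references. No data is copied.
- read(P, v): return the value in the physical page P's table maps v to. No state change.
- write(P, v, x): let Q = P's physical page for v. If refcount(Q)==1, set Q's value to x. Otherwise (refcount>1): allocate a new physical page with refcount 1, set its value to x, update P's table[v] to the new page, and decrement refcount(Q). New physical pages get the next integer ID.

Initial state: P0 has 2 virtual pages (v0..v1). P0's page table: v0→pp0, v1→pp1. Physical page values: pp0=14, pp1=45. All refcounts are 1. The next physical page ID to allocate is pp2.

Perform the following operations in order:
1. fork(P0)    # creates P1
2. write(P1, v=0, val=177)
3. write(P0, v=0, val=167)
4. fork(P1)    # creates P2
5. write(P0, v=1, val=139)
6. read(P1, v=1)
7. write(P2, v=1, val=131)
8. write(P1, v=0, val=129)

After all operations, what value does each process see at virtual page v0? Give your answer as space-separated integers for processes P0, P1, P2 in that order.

Answer: 167 129 177

Derivation:
Op 1: fork(P0) -> P1. 2 ppages; refcounts: pp0:2 pp1:2
Op 2: write(P1, v0, 177). refcount(pp0)=2>1 -> COPY to pp2. 3 ppages; refcounts: pp0:1 pp1:2 pp2:1
Op 3: write(P0, v0, 167). refcount(pp0)=1 -> write in place. 3 ppages; refcounts: pp0:1 pp1:2 pp2:1
Op 4: fork(P1) -> P2. 3 ppages; refcounts: pp0:1 pp1:3 pp2:2
Op 5: write(P0, v1, 139). refcount(pp1)=3>1 -> COPY to pp3. 4 ppages; refcounts: pp0:1 pp1:2 pp2:2 pp3:1
Op 6: read(P1, v1) -> 45. No state change.
Op 7: write(P2, v1, 131). refcount(pp1)=2>1 -> COPY to pp4. 5 ppages; refcounts: pp0:1 pp1:1 pp2:2 pp3:1 pp4:1
Op 8: write(P1, v0, 129). refcount(pp2)=2>1 -> COPY to pp5. 6 ppages; refcounts: pp0:1 pp1:1 pp2:1 pp3:1 pp4:1 pp5:1
P0: v0 -> pp0 = 167
P1: v0 -> pp5 = 129
P2: v0 -> pp2 = 177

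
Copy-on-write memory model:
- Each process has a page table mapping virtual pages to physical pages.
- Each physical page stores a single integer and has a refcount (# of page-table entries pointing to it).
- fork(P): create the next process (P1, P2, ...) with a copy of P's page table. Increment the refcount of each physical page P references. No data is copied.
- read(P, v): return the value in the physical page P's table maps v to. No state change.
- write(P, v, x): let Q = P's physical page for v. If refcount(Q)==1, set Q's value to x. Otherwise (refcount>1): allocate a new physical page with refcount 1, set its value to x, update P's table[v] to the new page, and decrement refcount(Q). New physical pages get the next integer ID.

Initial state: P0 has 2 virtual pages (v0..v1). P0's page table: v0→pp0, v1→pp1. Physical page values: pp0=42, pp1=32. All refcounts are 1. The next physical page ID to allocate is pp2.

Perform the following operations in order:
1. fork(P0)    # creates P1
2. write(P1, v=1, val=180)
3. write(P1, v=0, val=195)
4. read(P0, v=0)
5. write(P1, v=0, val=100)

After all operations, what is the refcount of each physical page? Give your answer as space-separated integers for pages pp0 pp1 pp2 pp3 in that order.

Op 1: fork(P0) -> P1. 2 ppages; refcounts: pp0:2 pp1:2
Op 2: write(P1, v1, 180). refcount(pp1)=2>1 -> COPY to pp2. 3 ppages; refcounts: pp0:2 pp1:1 pp2:1
Op 3: write(P1, v0, 195). refcount(pp0)=2>1 -> COPY to pp3. 4 ppages; refcounts: pp0:1 pp1:1 pp2:1 pp3:1
Op 4: read(P0, v0) -> 42. No state change.
Op 5: write(P1, v0, 100). refcount(pp3)=1 -> write in place. 4 ppages; refcounts: pp0:1 pp1:1 pp2:1 pp3:1

Answer: 1 1 1 1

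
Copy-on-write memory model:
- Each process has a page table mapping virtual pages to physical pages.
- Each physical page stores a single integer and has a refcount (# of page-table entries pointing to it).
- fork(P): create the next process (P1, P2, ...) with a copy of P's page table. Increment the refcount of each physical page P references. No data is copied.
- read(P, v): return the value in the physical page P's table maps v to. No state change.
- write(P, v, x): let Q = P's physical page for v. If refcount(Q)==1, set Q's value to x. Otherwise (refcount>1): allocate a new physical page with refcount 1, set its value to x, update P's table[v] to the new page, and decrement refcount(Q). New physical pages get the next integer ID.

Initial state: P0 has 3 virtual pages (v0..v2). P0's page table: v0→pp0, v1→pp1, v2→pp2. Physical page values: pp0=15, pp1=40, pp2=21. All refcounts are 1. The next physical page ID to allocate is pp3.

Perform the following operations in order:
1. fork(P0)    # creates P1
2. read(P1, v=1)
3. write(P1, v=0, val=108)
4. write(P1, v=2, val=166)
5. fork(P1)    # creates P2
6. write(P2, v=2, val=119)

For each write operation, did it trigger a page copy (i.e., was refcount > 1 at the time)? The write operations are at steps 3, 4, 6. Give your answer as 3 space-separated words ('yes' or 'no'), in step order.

Op 1: fork(P0) -> P1. 3 ppages; refcounts: pp0:2 pp1:2 pp2:2
Op 2: read(P1, v1) -> 40. No state change.
Op 3: write(P1, v0, 108). refcount(pp0)=2>1 -> COPY to pp3. 4 ppages; refcounts: pp0:1 pp1:2 pp2:2 pp3:1
Op 4: write(P1, v2, 166). refcount(pp2)=2>1 -> COPY to pp4. 5 ppages; refcounts: pp0:1 pp1:2 pp2:1 pp3:1 pp4:1
Op 5: fork(P1) -> P2. 5 ppages; refcounts: pp0:1 pp1:3 pp2:1 pp3:2 pp4:2
Op 6: write(P2, v2, 119). refcount(pp4)=2>1 -> COPY to pp5. 6 ppages; refcounts: pp0:1 pp1:3 pp2:1 pp3:2 pp4:1 pp5:1

yes yes yes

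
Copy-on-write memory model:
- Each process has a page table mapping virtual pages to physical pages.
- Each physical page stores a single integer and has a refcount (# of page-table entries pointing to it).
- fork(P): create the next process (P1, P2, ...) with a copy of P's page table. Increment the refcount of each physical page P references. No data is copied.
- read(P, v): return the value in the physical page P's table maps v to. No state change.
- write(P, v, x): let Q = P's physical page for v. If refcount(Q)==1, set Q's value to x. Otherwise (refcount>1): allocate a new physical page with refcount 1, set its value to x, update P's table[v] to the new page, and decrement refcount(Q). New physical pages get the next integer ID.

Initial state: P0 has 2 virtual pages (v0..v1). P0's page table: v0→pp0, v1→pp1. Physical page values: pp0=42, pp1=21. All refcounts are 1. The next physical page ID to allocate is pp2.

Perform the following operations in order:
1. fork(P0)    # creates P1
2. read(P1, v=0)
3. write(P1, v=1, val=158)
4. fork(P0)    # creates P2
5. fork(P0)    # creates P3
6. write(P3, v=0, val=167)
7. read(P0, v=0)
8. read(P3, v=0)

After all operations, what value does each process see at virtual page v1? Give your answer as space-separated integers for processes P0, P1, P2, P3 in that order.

Answer: 21 158 21 21

Derivation:
Op 1: fork(P0) -> P1. 2 ppages; refcounts: pp0:2 pp1:2
Op 2: read(P1, v0) -> 42. No state change.
Op 3: write(P1, v1, 158). refcount(pp1)=2>1 -> COPY to pp2. 3 ppages; refcounts: pp0:2 pp1:1 pp2:1
Op 4: fork(P0) -> P2. 3 ppages; refcounts: pp0:3 pp1:2 pp2:1
Op 5: fork(P0) -> P3. 3 ppages; refcounts: pp0:4 pp1:3 pp2:1
Op 6: write(P3, v0, 167). refcount(pp0)=4>1 -> COPY to pp3. 4 ppages; refcounts: pp0:3 pp1:3 pp2:1 pp3:1
Op 7: read(P0, v0) -> 42. No state change.
Op 8: read(P3, v0) -> 167. No state change.
P0: v1 -> pp1 = 21
P1: v1 -> pp2 = 158
P2: v1 -> pp1 = 21
P3: v1 -> pp1 = 21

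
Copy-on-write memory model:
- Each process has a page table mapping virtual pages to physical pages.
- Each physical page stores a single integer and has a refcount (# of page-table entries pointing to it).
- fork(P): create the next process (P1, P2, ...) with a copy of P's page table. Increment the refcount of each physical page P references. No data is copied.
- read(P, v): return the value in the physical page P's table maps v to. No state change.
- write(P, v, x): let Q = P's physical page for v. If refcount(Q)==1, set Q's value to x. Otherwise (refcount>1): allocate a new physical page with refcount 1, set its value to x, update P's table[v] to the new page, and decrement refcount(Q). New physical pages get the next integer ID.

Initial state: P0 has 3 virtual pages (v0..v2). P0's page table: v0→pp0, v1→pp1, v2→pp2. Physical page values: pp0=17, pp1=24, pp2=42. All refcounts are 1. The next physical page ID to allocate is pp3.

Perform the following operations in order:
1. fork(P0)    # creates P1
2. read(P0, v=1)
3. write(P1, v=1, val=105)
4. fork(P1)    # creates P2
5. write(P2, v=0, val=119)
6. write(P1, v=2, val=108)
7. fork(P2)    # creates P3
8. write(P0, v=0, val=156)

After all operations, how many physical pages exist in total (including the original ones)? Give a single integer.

Op 1: fork(P0) -> P1. 3 ppages; refcounts: pp0:2 pp1:2 pp2:2
Op 2: read(P0, v1) -> 24. No state change.
Op 3: write(P1, v1, 105). refcount(pp1)=2>1 -> COPY to pp3. 4 ppages; refcounts: pp0:2 pp1:1 pp2:2 pp3:1
Op 4: fork(P1) -> P2. 4 ppages; refcounts: pp0:3 pp1:1 pp2:3 pp3:2
Op 5: write(P2, v0, 119). refcount(pp0)=3>1 -> COPY to pp4. 5 ppages; refcounts: pp0:2 pp1:1 pp2:3 pp3:2 pp4:1
Op 6: write(P1, v2, 108). refcount(pp2)=3>1 -> COPY to pp5. 6 ppages; refcounts: pp0:2 pp1:1 pp2:2 pp3:2 pp4:1 pp5:1
Op 7: fork(P2) -> P3. 6 ppages; refcounts: pp0:2 pp1:1 pp2:3 pp3:3 pp4:2 pp5:1
Op 8: write(P0, v0, 156). refcount(pp0)=2>1 -> COPY to pp6. 7 ppages; refcounts: pp0:1 pp1:1 pp2:3 pp3:3 pp4:2 pp5:1 pp6:1

Answer: 7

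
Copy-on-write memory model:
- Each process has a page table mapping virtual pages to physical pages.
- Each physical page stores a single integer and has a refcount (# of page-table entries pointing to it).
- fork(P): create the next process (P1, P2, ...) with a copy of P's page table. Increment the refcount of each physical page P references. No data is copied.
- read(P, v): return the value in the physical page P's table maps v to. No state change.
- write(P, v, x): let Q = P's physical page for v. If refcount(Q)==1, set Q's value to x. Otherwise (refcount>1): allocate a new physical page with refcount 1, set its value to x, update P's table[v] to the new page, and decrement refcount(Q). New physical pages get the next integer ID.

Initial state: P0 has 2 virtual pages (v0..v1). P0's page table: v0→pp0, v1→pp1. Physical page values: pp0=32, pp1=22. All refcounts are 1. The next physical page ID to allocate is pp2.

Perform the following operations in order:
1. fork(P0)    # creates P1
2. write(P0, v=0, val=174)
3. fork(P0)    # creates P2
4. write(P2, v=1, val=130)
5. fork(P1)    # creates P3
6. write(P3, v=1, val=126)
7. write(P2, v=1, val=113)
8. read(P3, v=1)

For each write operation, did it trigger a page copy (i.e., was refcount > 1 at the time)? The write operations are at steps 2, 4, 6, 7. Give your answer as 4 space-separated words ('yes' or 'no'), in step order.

Op 1: fork(P0) -> P1. 2 ppages; refcounts: pp0:2 pp1:2
Op 2: write(P0, v0, 174). refcount(pp0)=2>1 -> COPY to pp2. 3 ppages; refcounts: pp0:1 pp1:2 pp2:1
Op 3: fork(P0) -> P2. 3 ppages; refcounts: pp0:1 pp1:3 pp2:2
Op 4: write(P2, v1, 130). refcount(pp1)=3>1 -> COPY to pp3. 4 ppages; refcounts: pp0:1 pp1:2 pp2:2 pp3:1
Op 5: fork(P1) -> P3. 4 ppages; refcounts: pp0:2 pp1:3 pp2:2 pp3:1
Op 6: write(P3, v1, 126). refcount(pp1)=3>1 -> COPY to pp4. 5 ppages; refcounts: pp0:2 pp1:2 pp2:2 pp3:1 pp4:1
Op 7: write(P2, v1, 113). refcount(pp3)=1 -> write in place. 5 ppages; refcounts: pp0:2 pp1:2 pp2:2 pp3:1 pp4:1
Op 8: read(P3, v1) -> 126. No state change.

yes yes yes no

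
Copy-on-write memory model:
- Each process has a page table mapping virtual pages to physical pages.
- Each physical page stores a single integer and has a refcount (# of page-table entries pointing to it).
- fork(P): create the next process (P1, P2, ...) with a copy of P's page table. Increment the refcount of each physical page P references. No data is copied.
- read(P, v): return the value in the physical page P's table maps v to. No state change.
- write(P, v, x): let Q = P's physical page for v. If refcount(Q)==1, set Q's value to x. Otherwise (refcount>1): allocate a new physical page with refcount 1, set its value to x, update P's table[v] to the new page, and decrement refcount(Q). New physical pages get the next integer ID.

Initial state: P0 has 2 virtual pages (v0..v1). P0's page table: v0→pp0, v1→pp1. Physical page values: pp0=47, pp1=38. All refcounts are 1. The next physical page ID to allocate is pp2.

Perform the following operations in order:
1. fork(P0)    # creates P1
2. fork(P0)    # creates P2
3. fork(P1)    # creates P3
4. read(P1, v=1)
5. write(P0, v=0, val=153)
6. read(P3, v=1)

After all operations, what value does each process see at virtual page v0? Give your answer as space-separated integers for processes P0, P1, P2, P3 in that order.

Answer: 153 47 47 47

Derivation:
Op 1: fork(P0) -> P1. 2 ppages; refcounts: pp0:2 pp1:2
Op 2: fork(P0) -> P2. 2 ppages; refcounts: pp0:3 pp1:3
Op 3: fork(P1) -> P3. 2 ppages; refcounts: pp0:4 pp1:4
Op 4: read(P1, v1) -> 38. No state change.
Op 5: write(P0, v0, 153). refcount(pp0)=4>1 -> COPY to pp2. 3 ppages; refcounts: pp0:3 pp1:4 pp2:1
Op 6: read(P3, v1) -> 38. No state change.
P0: v0 -> pp2 = 153
P1: v0 -> pp0 = 47
P2: v0 -> pp0 = 47
P3: v0 -> pp0 = 47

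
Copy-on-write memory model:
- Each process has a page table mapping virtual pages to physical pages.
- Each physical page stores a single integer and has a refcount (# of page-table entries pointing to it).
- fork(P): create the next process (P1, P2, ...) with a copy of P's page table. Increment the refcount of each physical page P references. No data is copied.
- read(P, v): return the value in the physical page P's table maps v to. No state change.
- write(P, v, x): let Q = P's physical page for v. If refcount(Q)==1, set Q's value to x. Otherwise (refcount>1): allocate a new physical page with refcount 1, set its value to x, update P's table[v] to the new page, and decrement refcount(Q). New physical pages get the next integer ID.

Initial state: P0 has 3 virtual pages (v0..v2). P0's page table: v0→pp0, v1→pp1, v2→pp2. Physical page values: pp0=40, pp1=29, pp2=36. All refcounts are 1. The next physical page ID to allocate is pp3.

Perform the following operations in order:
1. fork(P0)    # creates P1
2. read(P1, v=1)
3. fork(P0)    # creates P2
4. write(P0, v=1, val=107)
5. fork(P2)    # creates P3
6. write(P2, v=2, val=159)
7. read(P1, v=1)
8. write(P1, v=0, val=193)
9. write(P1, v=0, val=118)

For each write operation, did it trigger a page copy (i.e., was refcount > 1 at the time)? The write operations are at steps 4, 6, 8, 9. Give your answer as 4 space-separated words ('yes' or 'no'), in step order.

Op 1: fork(P0) -> P1. 3 ppages; refcounts: pp0:2 pp1:2 pp2:2
Op 2: read(P1, v1) -> 29. No state change.
Op 3: fork(P0) -> P2. 3 ppages; refcounts: pp0:3 pp1:3 pp2:3
Op 4: write(P0, v1, 107). refcount(pp1)=3>1 -> COPY to pp3. 4 ppages; refcounts: pp0:3 pp1:2 pp2:3 pp3:1
Op 5: fork(P2) -> P3. 4 ppages; refcounts: pp0:4 pp1:3 pp2:4 pp3:1
Op 6: write(P2, v2, 159). refcount(pp2)=4>1 -> COPY to pp4. 5 ppages; refcounts: pp0:4 pp1:3 pp2:3 pp3:1 pp4:1
Op 7: read(P1, v1) -> 29. No state change.
Op 8: write(P1, v0, 193). refcount(pp0)=4>1 -> COPY to pp5. 6 ppages; refcounts: pp0:3 pp1:3 pp2:3 pp3:1 pp4:1 pp5:1
Op 9: write(P1, v0, 118). refcount(pp5)=1 -> write in place. 6 ppages; refcounts: pp0:3 pp1:3 pp2:3 pp3:1 pp4:1 pp5:1

yes yes yes no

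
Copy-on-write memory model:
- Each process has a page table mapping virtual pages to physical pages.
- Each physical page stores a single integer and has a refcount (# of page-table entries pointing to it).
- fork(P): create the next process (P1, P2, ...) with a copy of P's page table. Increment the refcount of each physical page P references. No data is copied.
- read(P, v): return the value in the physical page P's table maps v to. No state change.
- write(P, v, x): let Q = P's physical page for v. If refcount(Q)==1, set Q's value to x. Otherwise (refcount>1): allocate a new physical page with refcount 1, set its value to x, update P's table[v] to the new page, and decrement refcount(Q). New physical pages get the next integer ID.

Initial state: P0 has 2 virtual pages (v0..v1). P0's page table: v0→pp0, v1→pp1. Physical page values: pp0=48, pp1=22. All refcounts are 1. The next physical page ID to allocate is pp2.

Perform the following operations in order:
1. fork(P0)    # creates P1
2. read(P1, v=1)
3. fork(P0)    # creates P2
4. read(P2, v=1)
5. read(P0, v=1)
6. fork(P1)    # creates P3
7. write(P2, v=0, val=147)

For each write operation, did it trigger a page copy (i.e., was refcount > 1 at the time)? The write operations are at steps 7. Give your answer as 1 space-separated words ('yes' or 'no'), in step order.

Op 1: fork(P0) -> P1. 2 ppages; refcounts: pp0:2 pp1:2
Op 2: read(P1, v1) -> 22. No state change.
Op 3: fork(P0) -> P2. 2 ppages; refcounts: pp0:3 pp1:3
Op 4: read(P2, v1) -> 22. No state change.
Op 5: read(P0, v1) -> 22. No state change.
Op 6: fork(P1) -> P3. 2 ppages; refcounts: pp0:4 pp1:4
Op 7: write(P2, v0, 147). refcount(pp0)=4>1 -> COPY to pp2. 3 ppages; refcounts: pp0:3 pp1:4 pp2:1

yes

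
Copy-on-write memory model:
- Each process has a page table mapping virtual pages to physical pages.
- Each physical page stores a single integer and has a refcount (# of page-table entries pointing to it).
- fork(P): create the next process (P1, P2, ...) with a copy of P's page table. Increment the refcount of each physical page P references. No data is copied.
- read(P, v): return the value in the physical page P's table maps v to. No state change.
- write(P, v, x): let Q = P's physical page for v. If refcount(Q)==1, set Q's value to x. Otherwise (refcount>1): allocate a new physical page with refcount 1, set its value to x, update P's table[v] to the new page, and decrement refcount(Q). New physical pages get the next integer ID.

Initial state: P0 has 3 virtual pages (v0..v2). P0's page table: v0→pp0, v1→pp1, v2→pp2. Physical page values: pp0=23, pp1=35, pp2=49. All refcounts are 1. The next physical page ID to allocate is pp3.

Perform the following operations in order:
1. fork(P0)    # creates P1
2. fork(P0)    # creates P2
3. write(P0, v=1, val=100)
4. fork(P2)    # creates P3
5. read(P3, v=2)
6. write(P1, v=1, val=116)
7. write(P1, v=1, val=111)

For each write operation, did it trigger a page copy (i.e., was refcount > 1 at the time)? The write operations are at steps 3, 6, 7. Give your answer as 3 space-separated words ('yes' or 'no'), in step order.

Op 1: fork(P0) -> P1. 3 ppages; refcounts: pp0:2 pp1:2 pp2:2
Op 2: fork(P0) -> P2. 3 ppages; refcounts: pp0:3 pp1:3 pp2:3
Op 3: write(P0, v1, 100). refcount(pp1)=3>1 -> COPY to pp3. 4 ppages; refcounts: pp0:3 pp1:2 pp2:3 pp3:1
Op 4: fork(P2) -> P3. 4 ppages; refcounts: pp0:4 pp1:3 pp2:4 pp3:1
Op 5: read(P3, v2) -> 49. No state change.
Op 6: write(P1, v1, 116). refcount(pp1)=3>1 -> COPY to pp4. 5 ppages; refcounts: pp0:4 pp1:2 pp2:4 pp3:1 pp4:1
Op 7: write(P1, v1, 111). refcount(pp4)=1 -> write in place. 5 ppages; refcounts: pp0:4 pp1:2 pp2:4 pp3:1 pp4:1

yes yes no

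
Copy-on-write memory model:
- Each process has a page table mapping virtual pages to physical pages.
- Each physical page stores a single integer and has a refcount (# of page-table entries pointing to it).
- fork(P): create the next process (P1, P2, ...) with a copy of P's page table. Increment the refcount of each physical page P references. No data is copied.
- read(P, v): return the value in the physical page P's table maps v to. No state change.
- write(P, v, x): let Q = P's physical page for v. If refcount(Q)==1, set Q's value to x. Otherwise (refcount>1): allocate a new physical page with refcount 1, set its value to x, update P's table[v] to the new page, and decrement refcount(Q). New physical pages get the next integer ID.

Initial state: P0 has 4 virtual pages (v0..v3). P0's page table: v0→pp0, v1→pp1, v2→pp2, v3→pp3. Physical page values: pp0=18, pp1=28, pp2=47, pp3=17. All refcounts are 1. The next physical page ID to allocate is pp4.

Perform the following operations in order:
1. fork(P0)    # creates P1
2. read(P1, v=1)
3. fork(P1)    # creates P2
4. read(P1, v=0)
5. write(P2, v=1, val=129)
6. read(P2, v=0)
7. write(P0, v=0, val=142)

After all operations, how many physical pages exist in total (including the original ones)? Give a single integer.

Op 1: fork(P0) -> P1. 4 ppages; refcounts: pp0:2 pp1:2 pp2:2 pp3:2
Op 2: read(P1, v1) -> 28. No state change.
Op 3: fork(P1) -> P2. 4 ppages; refcounts: pp0:3 pp1:3 pp2:3 pp3:3
Op 4: read(P1, v0) -> 18. No state change.
Op 5: write(P2, v1, 129). refcount(pp1)=3>1 -> COPY to pp4. 5 ppages; refcounts: pp0:3 pp1:2 pp2:3 pp3:3 pp4:1
Op 6: read(P2, v0) -> 18. No state change.
Op 7: write(P0, v0, 142). refcount(pp0)=3>1 -> COPY to pp5. 6 ppages; refcounts: pp0:2 pp1:2 pp2:3 pp3:3 pp4:1 pp5:1

Answer: 6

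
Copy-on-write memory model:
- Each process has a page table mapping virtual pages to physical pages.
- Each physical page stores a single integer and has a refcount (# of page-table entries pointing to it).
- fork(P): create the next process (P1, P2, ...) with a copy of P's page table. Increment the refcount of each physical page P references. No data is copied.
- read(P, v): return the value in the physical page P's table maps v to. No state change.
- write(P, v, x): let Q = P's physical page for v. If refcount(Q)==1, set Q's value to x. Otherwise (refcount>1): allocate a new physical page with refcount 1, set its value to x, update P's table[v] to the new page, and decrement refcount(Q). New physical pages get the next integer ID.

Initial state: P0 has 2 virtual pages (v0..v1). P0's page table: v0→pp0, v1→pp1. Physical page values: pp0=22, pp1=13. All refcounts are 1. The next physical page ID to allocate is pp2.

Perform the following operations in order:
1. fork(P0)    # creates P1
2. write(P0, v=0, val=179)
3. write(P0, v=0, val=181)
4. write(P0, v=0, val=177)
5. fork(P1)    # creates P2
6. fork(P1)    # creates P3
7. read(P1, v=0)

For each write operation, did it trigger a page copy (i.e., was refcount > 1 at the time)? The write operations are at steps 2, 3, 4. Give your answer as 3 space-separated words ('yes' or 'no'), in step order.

Op 1: fork(P0) -> P1. 2 ppages; refcounts: pp0:2 pp1:2
Op 2: write(P0, v0, 179). refcount(pp0)=2>1 -> COPY to pp2. 3 ppages; refcounts: pp0:1 pp1:2 pp2:1
Op 3: write(P0, v0, 181). refcount(pp2)=1 -> write in place. 3 ppages; refcounts: pp0:1 pp1:2 pp2:1
Op 4: write(P0, v0, 177). refcount(pp2)=1 -> write in place. 3 ppages; refcounts: pp0:1 pp1:2 pp2:1
Op 5: fork(P1) -> P2. 3 ppages; refcounts: pp0:2 pp1:3 pp2:1
Op 6: fork(P1) -> P3. 3 ppages; refcounts: pp0:3 pp1:4 pp2:1
Op 7: read(P1, v0) -> 22. No state change.

yes no no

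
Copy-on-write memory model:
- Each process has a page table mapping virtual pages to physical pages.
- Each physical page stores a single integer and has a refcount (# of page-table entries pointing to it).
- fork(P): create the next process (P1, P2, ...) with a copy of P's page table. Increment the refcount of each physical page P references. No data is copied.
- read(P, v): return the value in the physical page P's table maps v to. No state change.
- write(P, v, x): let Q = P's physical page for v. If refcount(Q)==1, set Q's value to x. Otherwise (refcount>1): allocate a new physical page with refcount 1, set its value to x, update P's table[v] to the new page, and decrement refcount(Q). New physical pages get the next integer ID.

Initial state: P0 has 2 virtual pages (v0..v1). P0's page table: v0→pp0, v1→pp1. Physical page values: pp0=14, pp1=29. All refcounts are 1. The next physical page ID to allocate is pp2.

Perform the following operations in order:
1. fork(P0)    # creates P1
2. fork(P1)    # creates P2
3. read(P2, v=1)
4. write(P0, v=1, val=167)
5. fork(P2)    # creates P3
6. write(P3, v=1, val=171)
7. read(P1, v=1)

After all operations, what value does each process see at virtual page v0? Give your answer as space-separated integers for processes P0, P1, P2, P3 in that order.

Answer: 14 14 14 14

Derivation:
Op 1: fork(P0) -> P1. 2 ppages; refcounts: pp0:2 pp1:2
Op 2: fork(P1) -> P2. 2 ppages; refcounts: pp0:3 pp1:3
Op 3: read(P2, v1) -> 29. No state change.
Op 4: write(P0, v1, 167). refcount(pp1)=3>1 -> COPY to pp2. 3 ppages; refcounts: pp0:3 pp1:2 pp2:1
Op 5: fork(P2) -> P3. 3 ppages; refcounts: pp0:4 pp1:3 pp2:1
Op 6: write(P3, v1, 171). refcount(pp1)=3>1 -> COPY to pp3. 4 ppages; refcounts: pp0:4 pp1:2 pp2:1 pp3:1
Op 7: read(P1, v1) -> 29. No state change.
P0: v0 -> pp0 = 14
P1: v0 -> pp0 = 14
P2: v0 -> pp0 = 14
P3: v0 -> pp0 = 14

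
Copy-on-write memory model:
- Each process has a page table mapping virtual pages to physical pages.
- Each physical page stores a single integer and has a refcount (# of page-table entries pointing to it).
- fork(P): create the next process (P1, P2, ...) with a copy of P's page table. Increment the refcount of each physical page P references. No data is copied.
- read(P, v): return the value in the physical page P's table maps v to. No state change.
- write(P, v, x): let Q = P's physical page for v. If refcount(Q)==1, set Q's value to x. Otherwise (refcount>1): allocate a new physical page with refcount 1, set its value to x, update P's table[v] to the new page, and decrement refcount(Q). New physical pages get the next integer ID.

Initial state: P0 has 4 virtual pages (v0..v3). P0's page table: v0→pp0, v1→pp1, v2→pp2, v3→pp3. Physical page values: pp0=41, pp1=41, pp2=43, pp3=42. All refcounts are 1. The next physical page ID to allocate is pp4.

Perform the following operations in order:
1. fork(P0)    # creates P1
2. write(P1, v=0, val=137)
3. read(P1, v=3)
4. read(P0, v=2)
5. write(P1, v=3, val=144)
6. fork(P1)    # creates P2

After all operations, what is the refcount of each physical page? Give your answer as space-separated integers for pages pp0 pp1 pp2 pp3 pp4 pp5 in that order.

Answer: 1 3 3 1 2 2

Derivation:
Op 1: fork(P0) -> P1. 4 ppages; refcounts: pp0:2 pp1:2 pp2:2 pp3:2
Op 2: write(P1, v0, 137). refcount(pp0)=2>1 -> COPY to pp4. 5 ppages; refcounts: pp0:1 pp1:2 pp2:2 pp3:2 pp4:1
Op 3: read(P1, v3) -> 42. No state change.
Op 4: read(P0, v2) -> 43. No state change.
Op 5: write(P1, v3, 144). refcount(pp3)=2>1 -> COPY to pp5. 6 ppages; refcounts: pp0:1 pp1:2 pp2:2 pp3:1 pp4:1 pp5:1
Op 6: fork(P1) -> P2. 6 ppages; refcounts: pp0:1 pp1:3 pp2:3 pp3:1 pp4:2 pp5:2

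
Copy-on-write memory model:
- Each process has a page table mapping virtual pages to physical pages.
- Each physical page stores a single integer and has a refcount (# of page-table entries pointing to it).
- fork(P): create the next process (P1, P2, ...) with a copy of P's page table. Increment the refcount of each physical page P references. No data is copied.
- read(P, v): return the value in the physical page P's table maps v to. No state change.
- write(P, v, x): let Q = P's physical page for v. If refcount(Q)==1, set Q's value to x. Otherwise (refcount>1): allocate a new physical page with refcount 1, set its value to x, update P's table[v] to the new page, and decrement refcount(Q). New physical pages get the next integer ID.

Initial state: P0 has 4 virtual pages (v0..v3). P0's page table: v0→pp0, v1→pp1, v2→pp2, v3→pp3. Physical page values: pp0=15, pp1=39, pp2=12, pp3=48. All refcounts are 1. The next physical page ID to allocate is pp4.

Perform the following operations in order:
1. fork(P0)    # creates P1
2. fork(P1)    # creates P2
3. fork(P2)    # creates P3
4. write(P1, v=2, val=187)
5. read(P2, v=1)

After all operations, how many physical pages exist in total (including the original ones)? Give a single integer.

Answer: 5

Derivation:
Op 1: fork(P0) -> P1. 4 ppages; refcounts: pp0:2 pp1:2 pp2:2 pp3:2
Op 2: fork(P1) -> P2. 4 ppages; refcounts: pp0:3 pp1:3 pp2:3 pp3:3
Op 3: fork(P2) -> P3. 4 ppages; refcounts: pp0:4 pp1:4 pp2:4 pp3:4
Op 4: write(P1, v2, 187). refcount(pp2)=4>1 -> COPY to pp4. 5 ppages; refcounts: pp0:4 pp1:4 pp2:3 pp3:4 pp4:1
Op 5: read(P2, v1) -> 39. No state change.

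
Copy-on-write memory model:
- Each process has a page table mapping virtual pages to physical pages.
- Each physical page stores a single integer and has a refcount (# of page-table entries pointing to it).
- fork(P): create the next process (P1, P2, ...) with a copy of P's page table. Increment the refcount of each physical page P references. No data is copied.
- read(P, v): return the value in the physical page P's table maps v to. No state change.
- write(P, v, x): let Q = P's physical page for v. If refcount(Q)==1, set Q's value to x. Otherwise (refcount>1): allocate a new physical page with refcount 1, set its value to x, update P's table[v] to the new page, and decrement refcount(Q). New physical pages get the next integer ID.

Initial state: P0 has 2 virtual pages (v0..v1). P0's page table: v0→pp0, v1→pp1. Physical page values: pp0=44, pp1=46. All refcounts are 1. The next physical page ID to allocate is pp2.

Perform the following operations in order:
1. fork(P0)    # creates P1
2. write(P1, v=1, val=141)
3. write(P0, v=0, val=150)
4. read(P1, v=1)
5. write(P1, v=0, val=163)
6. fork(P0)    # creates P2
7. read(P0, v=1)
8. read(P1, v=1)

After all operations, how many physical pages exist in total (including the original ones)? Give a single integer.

Answer: 4

Derivation:
Op 1: fork(P0) -> P1. 2 ppages; refcounts: pp0:2 pp1:2
Op 2: write(P1, v1, 141). refcount(pp1)=2>1 -> COPY to pp2. 3 ppages; refcounts: pp0:2 pp1:1 pp2:1
Op 3: write(P0, v0, 150). refcount(pp0)=2>1 -> COPY to pp3. 4 ppages; refcounts: pp0:1 pp1:1 pp2:1 pp3:1
Op 4: read(P1, v1) -> 141. No state change.
Op 5: write(P1, v0, 163). refcount(pp0)=1 -> write in place. 4 ppages; refcounts: pp0:1 pp1:1 pp2:1 pp3:1
Op 6: fork(P0) -> P2. 4 ppages; refcounts: pp0:1 pp1:2 pp2:1 pp3:2
Op 7: read(P0, v1) -> 46. No state change.
Op 8: read(P1, v1) -> 141. No state change.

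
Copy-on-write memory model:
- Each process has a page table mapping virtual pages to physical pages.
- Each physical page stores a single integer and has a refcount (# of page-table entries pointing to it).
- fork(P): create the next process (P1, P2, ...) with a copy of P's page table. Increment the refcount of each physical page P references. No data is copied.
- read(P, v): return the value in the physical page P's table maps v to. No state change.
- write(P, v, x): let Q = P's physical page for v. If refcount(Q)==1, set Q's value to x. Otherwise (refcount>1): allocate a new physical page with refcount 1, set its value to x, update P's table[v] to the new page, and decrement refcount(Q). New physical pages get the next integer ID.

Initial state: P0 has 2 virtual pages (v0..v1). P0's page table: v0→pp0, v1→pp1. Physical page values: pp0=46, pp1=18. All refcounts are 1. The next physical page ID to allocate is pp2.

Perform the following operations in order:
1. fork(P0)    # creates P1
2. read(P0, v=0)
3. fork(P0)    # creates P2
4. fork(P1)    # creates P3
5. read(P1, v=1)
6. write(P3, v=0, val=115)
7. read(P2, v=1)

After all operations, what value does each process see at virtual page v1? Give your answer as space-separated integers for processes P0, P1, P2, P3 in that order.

Answer: 18 18 18 18

Derivation:
Op 1: fork(P0) -> P1. 2 ppages; refcounts: pp0:2 pp1:2
Op 2: read(P0, v0) -> 46. No state change.
Op 3: fork(P0) -> P2. 2 ppages; refcounts: pp0:3 pp1:3
Op 4: fork(P1) -> P3. 2 ppages; refcounts: pp0:4 pp1:4
Op 5: read(P1, v1) -> 18. No state change.
Op 6: write(P3, v0, 115). refcount(pp0)=4>1 -> COPY to pp2. 3 ppages; refcounts: pp0:3 pp1:4 pp2:1
Op 7: read(P2, v1) -> 18. No state change.
P0: v1 -> pp1 = 18
P1: v1 -> pp1 = 18
P2: v1 -> pp1 = 18
P3: v1 -> pp1 = 18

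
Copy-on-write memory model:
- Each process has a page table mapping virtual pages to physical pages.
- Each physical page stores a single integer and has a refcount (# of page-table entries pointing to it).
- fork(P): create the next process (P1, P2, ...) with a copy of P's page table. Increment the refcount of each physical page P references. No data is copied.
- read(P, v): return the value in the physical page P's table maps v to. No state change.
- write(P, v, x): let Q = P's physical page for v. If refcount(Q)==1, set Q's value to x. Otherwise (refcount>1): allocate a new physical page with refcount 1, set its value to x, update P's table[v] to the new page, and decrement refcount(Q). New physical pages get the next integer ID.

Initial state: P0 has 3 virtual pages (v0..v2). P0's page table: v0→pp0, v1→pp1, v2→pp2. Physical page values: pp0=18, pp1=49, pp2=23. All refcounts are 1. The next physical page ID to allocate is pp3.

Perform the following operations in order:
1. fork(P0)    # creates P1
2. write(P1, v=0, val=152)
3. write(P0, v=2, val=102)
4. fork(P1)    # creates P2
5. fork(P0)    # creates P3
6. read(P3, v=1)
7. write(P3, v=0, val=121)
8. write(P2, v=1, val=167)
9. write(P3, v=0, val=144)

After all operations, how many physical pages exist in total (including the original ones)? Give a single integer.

Op 1: fork(P0) -> P1. 3 ppages; refcounts: pp0:2 pp1:2 pp2:2
Op 2: write(P1, v0, 152). refcount(pp0)=2>1 -> COPY to pp3. 4 ppages; refcounts: pp0:1 pp1:2 pp2:2 pp3:1
Op 3: write(P0, v2, 102). refcount(pp2)=2>1 -> COPY to pp4. 5 ppages; refcounts: pp0:1 pp1:2 pp2:1 pp3:1 pp4:1
Op 4: fork(P1) -> P2. 5 ppages; refcounts: pp0:1 pp1:3 pp2:2 pp3:2 pp4:1
Op 5: fork(P0) -> P3. 5 ppages; refcounts: pp0:2 pp1:4 pp2:2 pp3:2 pp4:2
Op 6: read(P3, v1) -> 49. No state change.
Op 7: write(P3, v0, 121). refcount(pp0)=2>1 -> COPY to pp5. 6 ppages; refcounts: pp0:1 pp1:4 pp2:2 pp3:2 pp4:2 pp5:1
Op 8: write(P2, v1, 167). refcount(pp1)=4>1 -> COPY to pp6. 7 ppages; refcounts: pp0:1 pp1:3 pp2:2 pp3:2 pp4:2 pp5:1 pp6:1
Op 9: write(P3, v0, 144). refcount(pp5)=1 -> write in place. 7 ppages; refcounts: pp0:1 pp1:3 pp2:2 pp3:2 pp4:2 pp5:1 pp6:1

Answer: 7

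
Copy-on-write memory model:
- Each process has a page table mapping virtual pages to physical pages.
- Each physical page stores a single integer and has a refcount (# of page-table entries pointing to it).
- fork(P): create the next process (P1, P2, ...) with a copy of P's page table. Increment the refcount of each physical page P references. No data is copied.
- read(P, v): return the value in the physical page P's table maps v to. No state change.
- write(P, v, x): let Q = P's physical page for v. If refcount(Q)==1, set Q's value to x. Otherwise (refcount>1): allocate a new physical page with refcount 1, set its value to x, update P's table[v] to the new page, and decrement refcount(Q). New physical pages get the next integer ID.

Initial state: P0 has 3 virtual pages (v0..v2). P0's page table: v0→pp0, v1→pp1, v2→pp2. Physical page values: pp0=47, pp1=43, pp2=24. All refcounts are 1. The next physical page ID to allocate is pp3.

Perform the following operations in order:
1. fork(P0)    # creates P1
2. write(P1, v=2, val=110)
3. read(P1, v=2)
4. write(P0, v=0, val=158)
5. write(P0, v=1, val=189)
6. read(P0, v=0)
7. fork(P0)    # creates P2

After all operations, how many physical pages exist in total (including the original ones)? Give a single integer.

Op 1: fork(P0) -> P1. 3 ppages; refcounts: pp0:2 pp1:2 pp2:2
Op 2: write(P1, v2, 110). refcount(pp2)=2>1 -> COPY to pp3. 4 ppages; refcounts: pp0:2 pp1:2 pp2:1 pp3:1
Op 3: read(P1, v2) -> 110. No state change.
Op 4: write(P0, v0, 158). refcount(pp0)=2>1 -> COPY to pp4. 5 ppages; refcounts: pp0:1 pp1:2 pp2:1 pp3:1 pp4:1
Op 5: write(P0, v1, 189). refcount(pp1)=2>1 -> COPY to pp5. 6 ppages; refcounts: pp0:1 pp1:1 pp2:1 pp3:1 pp4:1 pp5:1
Op 6: read(P0, v0) -> 158. No state change.
Op 7: fork(P0) -> P2. 6 ppages; refcounts: pp0:1 pp1:1 pp2:2 pp3:1 pp4:2 pp5:2

Answer: 6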